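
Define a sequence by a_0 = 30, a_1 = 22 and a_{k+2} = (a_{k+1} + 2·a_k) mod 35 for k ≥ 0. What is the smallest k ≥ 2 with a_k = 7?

9

Computing terms: a_0 = 30; a_1 = 22; a_2 = 12; a_3 = 21; a_4 = 10; a_5 = 17; a_6 = 2; a_7 = 1; a_8 = 5; a_9 = 7; a_{10} = 17; a_{11} = 31; a_{12} = 30; a_{13} = 22.
Since (a_{12}, a_{13}) = (a_0, a_1) = (30, 22) (two consecutive terms determine the rest), the sequence is periodic with period 12.
The value 7 first appears (with k ≥ 2) at a_9.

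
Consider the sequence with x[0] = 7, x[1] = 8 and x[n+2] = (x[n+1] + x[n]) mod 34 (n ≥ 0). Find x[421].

x[0] = 7,  x[1] = 8,  x[2] = 15,  x[3] = 23,  x[4] = 4,  x[5] = 27,  x[6] = 31,  x[7] = 24,  x[8] = 21,  x[9] = 11,  x[10] = 32,  x[11] = 9,  x[12] = 7,  x[13] = 16,  x[14] = 23,  x[15] = 5,  x[16] = 28,  x[17] = 33,  x[18] = 27,  x[19] = 26,  x[20] = 19,  x[21] = 11,  x[22] = 30,  x[23] = 7,  x[24] = 3,  x[25] = 10,  x[26] = 13,  x[27] = 23,  x[28] = 2,  x[29] = 25,  x[30] = 27,  x[31] = 18,  x[32] = 11,  x[33] = 29,  x[34] = 6,  x[35] = 1,  x[36] = 7,  x[37] = 8.
The sequence repeats with period 36.
So x[421] = x[0 + ((421-0) mod 36)] = x[25] = 10.

10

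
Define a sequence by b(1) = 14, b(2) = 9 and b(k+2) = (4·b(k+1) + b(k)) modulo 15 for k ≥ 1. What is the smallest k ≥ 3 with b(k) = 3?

6

We have b(1) = 14,  b(2) = 9,  b(3) = 5,  b(4) = 14,  b(5) = 1,  b(6) = 3,  b(7) = 13,  b(8) = 10,  b(9) = 8,  b(10) = 12,  b(11) = 11,  b(12) = 11,  b(13) = 10,  b(14) = 6,  b(15) = 4,  b(16) = 7,  b(17) = 2,  b(18) = 0,  b(19) = 2,  b(20) = 8,  b(21) = 4,  b(22) = 9,  b(23) = 10,  b(24) = 4,  b(25) = 11,  b(26) = 3,  b(27) = 8,  b(28) = 5,  b(29) = 13,  b(30) = 12,  b(31) = 1,  b(32) = 1,  b(33) = 5,  b(34) = 6,  b(35) = 14,  b(36) = 2,  b(37) = 7,  b(38) = 0,  b(39) = 7,  b(40) = 13,  b(41) = 14,  b(42) = 9.
The sequence repeats with period 40.
The value 3 first appears (with k ≥ 3) at b(6).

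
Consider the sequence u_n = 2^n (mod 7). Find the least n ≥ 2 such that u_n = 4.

2

We have u_1 = 2; u_2 = 4; u_3 = 1; u_4 = 2.
The sequence repeats with period 3.
The value 4 first appears (with n ≥ 2) at u_2.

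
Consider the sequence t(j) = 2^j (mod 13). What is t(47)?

We have t(0) = 1; t(1) = 2; t(2) = 4; t(3) = 8; t(4) = 3; t(5) = 6; t(6) = 12; t(7) = 11; t(8) = 9; t(9) = 5; t(10) = 10; t(11) = 7; t(12) = 1.
Since t(12) = t(0) = 1, the sequence is periodic with period 12.
So t(47) = t(0 + ((47-0) mod 12)) = t(11) = 7.

7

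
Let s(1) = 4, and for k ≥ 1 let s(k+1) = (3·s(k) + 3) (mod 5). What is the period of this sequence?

s(1) = 4,  s(2) = 0,  s(3) = 3,  s(4) = 2,  s(5) = 4.
Since s(5) = s(1) = 4, the sequence is periodic with period 4.

4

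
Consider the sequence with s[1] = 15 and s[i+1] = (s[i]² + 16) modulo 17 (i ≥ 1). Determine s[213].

We have s[1] = 15; s[2] = 3; s[3] = 8; s[4] = 12; s[5] = 7; s[6] = 14; s[7] = 8.
Since s[7] = s[3] = 8, the sequence is eventually periodic: after a pre-period of length 2 it cycles with period 4.
For i ≥ 3, s[i] depends only on (i - 3) mod 4. (213 - 3) mod 4 = 2, so s[213] = s[5] = 7.

7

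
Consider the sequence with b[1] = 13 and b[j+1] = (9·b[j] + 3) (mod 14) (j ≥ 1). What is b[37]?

Computing terms: b[1] = 13,  b[2] = 8,  b[3] = 5,  b[4] = 6,  b[5] = 1,  b[6] = 12,  b[7] = 13.
Since b[7] = b[1] = 13, the sequence is periodic with period 6.
So b[37] = b[1 + ((37-1) mod 6)] = b[1] = 13.

13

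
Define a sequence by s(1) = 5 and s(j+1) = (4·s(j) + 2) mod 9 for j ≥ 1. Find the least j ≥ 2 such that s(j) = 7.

8

We have s(1) = 5, s(2) = 4, s(3) = 0, s(4) = 2, s(5) = 1, s(6) = 6, s(7) = 8, s(8) = 7, s(9) = 3, s(10) = 5.
Since s(10) = s(1) = 5, the sequence is periodic with period 9.
The value 7 first appears (with j ≥ 2) at s(8).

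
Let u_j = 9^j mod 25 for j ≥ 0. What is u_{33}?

4

Computing terms: u_0 = 1, u_1 = 9, u_2 = 6, u_3 = 4, u_4 = 11, u_5 = 24, u_6 = 16, u_7 = 19, u_8 = 21, u_9 = 14, u_{10} = 1.
Since u_{10} = u_0 = 1, the sequence is periodic with period 10.
So u_{33} = u_{0 + ((33-0) mod 10)} = u_3 = 4.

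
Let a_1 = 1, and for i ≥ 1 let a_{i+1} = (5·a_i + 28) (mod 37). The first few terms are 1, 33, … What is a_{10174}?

29

Computing terms: a_1 = 1; a_2 = 33; a_3 = 8; a_4 = 31; a_5 = 35; a_6 = 18; a_7 = 7; a_8 = 26; a_9 = 10; a_{10} = 4; a_{11} = 11; a_{12} = 9; a_{13} = 36; a_{14} = 23; a_{15} = 32; a_{16} = 3; a_{17} = 6; a_{18} = 21; a_{19} = 22; a_{20} = 27; a_{21} = 15; a_{22} = 29; a_{23} = 25; a_{24} = 5; a_{25} = 16; a_{26} = 34; a_{27} = 13; a_{28} = 19; a_{29} = 12; a_{30} = 14; a_{31} = 24; a_{32} = 0; a_{33} = 28; a_{34} = 20; a_{35} = 17; a_{36} = 2; a_{37} = 1.
Since a_{37} = a_1 = 1, the sequence is periodic with period 36.
So a_{10174} = a_{1 + ((10174-1) mod 36)} = a_{22} = 29.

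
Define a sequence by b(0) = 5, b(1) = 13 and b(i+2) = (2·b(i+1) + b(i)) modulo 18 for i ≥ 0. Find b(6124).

1

Computing terms: b(0) = 5; b(1) = 13; b(2) = 13; b(3) = 3; b(4) = 1; b(5) = 5; b(6) = 11; b(7) = 9; b(8) = 11; b(9) = 13; b(10) = 1; b(11) = 15; b(12) = 13; b(13) = 5; b(14) = 5; b(15) = 15; b(16) = 17; b(17) = 13; b(18) = 7; b(19) = 9; b(20) = 7; b(21) = 5; b(22) = 17; b(23) = 3; b(24) = 5; b(25) = 13.
Since (b(24), b(25)) = (b(0), b(1)) = (5, 13) (two consecutive terms determine the rest), the sequence is periodic with period 24.
So b(6124) = b(0 + ((6124-0) mod 24)) = b(4) = 1.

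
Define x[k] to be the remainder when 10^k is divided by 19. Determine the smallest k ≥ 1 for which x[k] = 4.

16

Listing terms: x[0] = 1; x[1] = 10; x[2] = 5; x[3] = 12; x[4] = 6; x[5] = 3; x[6] = 11; x[7] = 15; x[8] = 17; x[9] = 18; x[10] = 9; x[11] = 14; x[12] = 7; x[13] = 13; x[14] = 16; x[15] = 8; x[16] = 4; x[17] = 2; x[18] = 1.
The sequence repeats with period 18.
The value 4 first appears (with k ≥ 1) at x[16].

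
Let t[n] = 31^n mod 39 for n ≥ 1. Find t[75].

We have t[1] = 31; t[2] = 25; t[3] = 34; t[4] = 1; t[5] = 31.
Since t[5] = t[1] = 31, the sequence is periodic with period 4.
(75 - 1) mod 4 = 2, so t[75] = t[3] = 34.

34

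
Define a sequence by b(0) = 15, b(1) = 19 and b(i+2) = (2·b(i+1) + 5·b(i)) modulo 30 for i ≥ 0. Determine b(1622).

23

We have b(0) = 15, b(1) = 19, b(2) = 23, b(3) = 21, b(4) = 7, b(5) = 29, b(6) = 3, b(7) = 1, b(8) = 17, b(9) = 9, b(10) = 13, b(11) = 11, b(12) = 27, b(13) = 19, b(14) = 23.
Since (b(13), b(14)) = (b(1), b(2)) = (19, 23) (two consecutive terms determine the rest), the sequence is eventually periodic: after a pre-period of length 1 it cycles with period 12.
For i ≥ 1, b(i) depends only on (i - 1) mod 12. (1622 - 1) mod 12 = 1, so b(1622) = b(2) = 23.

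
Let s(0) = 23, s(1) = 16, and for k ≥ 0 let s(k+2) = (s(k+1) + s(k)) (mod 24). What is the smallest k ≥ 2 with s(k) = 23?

We have s(0) = 23; s(1) = 16; s(2) = 15; s(3) = 7; s(4) = 22; s(5) = 5; s(6) = 3; s(7) = 8; s(8) = 11; s(9) = 19; s(10) = 6; s(11) = 1; s(12) = 7; s(13) = 8; s(14) = 15; s(15) = 23; s(16) = 14; s(17) = 13; s(18) = 3; s(19) = 16; s(20) = 19; s(21) = 11; s(22) = 6; s(23) = 17; s(24) = 23; s(25) = 16.
Since (s(24), s(25)) = (s(0), s(1)) = (23, 16) (two consecutive terms determine the rest), the sequence is periodic with period 24.
The value 23 first appears (with k ≥ 2) at s(15).

15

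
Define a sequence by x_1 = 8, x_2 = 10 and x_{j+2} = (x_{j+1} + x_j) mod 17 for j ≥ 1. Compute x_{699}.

7

Listing terms: x_1 = 8, x_2 = 10, x_3 = 1, x_4 = 11, x_5 = 12, x_6 = 6, x_7 = 1, x_8 = 7, x_9 = 8, x_{10} = 15, x_{11} = 6, x_{12} = 4, x_{13} = 10, x_{14} = 14, x_{15} = 7, x_{16} = 4, x_{17} = 11, x_{18} = 15, x_{19} = 9, x_{20} = 7, x_{21} = 16, x_{22} = 6, x_{23} = 5, x_{24} = 11, x_{25} = 16, x_{26} = 10, x_{27} = 9, x_{28} = 2, x_{29} = 11, x_{30} = 13, x_{31} = 7, x_{32} = 3, x_{33} = 10, x_{34} = 13, x_{35} = 6, x_{36} = 2, x_{37} = 8, x_{38} = 10.
Since (x_{37}, x_{38}) = (x_1, x_2) = (8, 10) (two consecutive terms determine the rest), the sequence is periodic with period 36.
(699 - 1) mod 36 = 14, so x_{699} = x_{15} = 7.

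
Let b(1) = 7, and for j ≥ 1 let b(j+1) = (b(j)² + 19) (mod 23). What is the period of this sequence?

Computing terms: b(1) = 7, b(2) = 22, b(3) = 20, b(4) = 5, b(5) = 21, b(6) = 0, b(7) = 19, b(8) = 12, b(9) = 2, b(10) = 0.
Since b(10) = b(6) = 0, the sequence is eventually periodic: after a pre-period of length 5 it cycles with period 4.

4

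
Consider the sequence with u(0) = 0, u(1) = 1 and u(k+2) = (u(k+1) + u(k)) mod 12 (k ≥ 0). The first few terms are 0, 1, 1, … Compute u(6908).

9

u(0) = 0; u(1) = 1; u(2) = 1; u(3) = 2; u(4) = 3; u(5) = 5; u(6) = 8; u(7) = 1; u(8) = 9; u(9) = 10; u(10) = 7; u(11) = 5; u(12) = 0; u(13) = 5; u(14) = 5; u(15) = 10; u(16) = 3; u(17) = 1; u(18) = 4; u(19) = 5; u(20) = 9; u(21) = 2; u(22) = 11; u(23) = 1; u(24) = 0; u(25) = 1.
The sequence repeats with period 24.
So u(6908) = u(0 + ((6908-0) mod 24)) = u(20) = 9.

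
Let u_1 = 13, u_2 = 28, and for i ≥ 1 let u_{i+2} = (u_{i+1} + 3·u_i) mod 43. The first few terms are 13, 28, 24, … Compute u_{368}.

Computing terms: u_1 = 13, u_2 = 28, u_3 = 24, u_4 = 22, u_5 = 8, u_6 = 31, u_7 = 12, u_8 = 19, u_9 = 12, u_{10} = 26, u_{11} = 19, u_{12} = 11, u_{13} = 25, u_{14} = 15, u_{15} = 4, u_{16} = 6, u_{17} = 18, u_{18} = 36, u_{19} = 4, u_{20} = 26, u_{21} = 38, u_{22} = 30, u_{23} = 15, u_{24} = 19, u_{25} = 21, u_{26} = 35, u_{27} = 12, u_{28} = 31, u_{29} = 24, u_{30} = 31, u_{31} = 17, u_{32} = 24, u_{33} = 32, u_{34} = 18, u_{35} = 28, u_{36} = 39, u_{37} = 37, u_{38} = 25, u_{39} = 7, u_{40} = 39, u_{41} = 17, u_{42} = 5, u_{43} = 13, u_{44} = 28.
The sequence repeats with period 42.
So u_{368} = u_{1 + ((368-1) mod 42)} = u_{32} = 24.

24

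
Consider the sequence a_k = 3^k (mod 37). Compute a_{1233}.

Computing terms: a_1 = 3, a_2 = 9, a_3 = 27, a_4 = 7, a_5 = 21, a_6 = 26, a_7 = 4, a_8 = 12, a_9 = 36, a_{10} = 34, a_{11} = 28, a_{12} = 10, a_{13} = 30, a_{14} = 16, a_{15} = 11, a_{16} = 33, a_{17} = 25, a_{18} = 1, a_{19} = 3.
The sequence repeats with period 18.
So a_{1233} = a_{1 + ((1233-1) mod 18)} = a_9 = 36.

36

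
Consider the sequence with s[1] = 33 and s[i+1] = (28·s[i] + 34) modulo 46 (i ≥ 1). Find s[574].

Listing terms: s[1] = 33, s[2] = 38, s[3] = 40, s[4] = 4, s[5] = 8, s[6] = 28, s[7] = 36, s[8] = 30, s[9] = 0, s[10] = 34, s[11] = 20, s[12] = 42, s[13] = 14, s[14] = 12, s[15] = 2, s[16] = 44, s[17] = 24, s[18] = 16, s[19] = 22, s[20] = 6, s[21] = 18, s[22] = 32, s[23] = 10, s[24] = 38.
Since s[24] = s[2] = 38, the sequence is eventually periodic: after a pre-period of length 1 it cycles with period 22.
For i ≥ 2, s[i] depends only on (i - 2) mod 22. (574 - 2) mod 22 = 0, so s[574] = s[2] = 38.

38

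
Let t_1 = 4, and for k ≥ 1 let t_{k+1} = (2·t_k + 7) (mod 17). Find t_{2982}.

Computing terms: t_1 = 4; t_2 = 15; t_3 = 3; t_4 = 13; t_5 = 16; t_6 = 5; t_7 = 0; t_8 = 7; t_9 = 4.
The sequence repeats with period 8.
So t_{2982} = t_{1 + ((2982-1) mod 8)} = t_6 = 5.

5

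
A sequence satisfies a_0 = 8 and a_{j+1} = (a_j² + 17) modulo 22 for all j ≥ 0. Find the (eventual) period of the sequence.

10

a_0 = 8, a_1 = 15, a_2 = 0, a_3 = 17, a_4 = 20, a_5 = 21, a_6 = 18, a_7 = 11, a_8 = 6, a_9 = 9, a_{10} = 10, a_{11} = 7, a_{12} = 0.
Since a_{12} = a_2 = 0, the sequence is eventually periodic: after a pre-period of length 2 it cycles with period 10.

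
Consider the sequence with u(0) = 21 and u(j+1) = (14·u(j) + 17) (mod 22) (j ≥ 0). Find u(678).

Listing terms: u(0) = 21,  u(1) = 3,  u(2) = 15,  u(3) = 7,  u(4) = 5,  u(5) = 21.
The sequence repeats with period 5.
So u(678) = u(0 + ((678-0) mod 5)) = u(3) = 7.

7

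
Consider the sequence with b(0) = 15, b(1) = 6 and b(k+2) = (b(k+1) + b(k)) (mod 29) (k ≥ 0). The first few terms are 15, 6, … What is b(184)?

21

b(0) = 15,  b(1) = 6,  b(2) = 21,  b(3) = 27,  b(4) = 19,  b(5) = 17,  b(6) = 7,  b(7) = 24,  b(8) = 2,  b(9) = 26,  b(10) = 28,  b(11) = 25,  b(12) = 24,  b(13) = 20,  b(14) = 15,  b(15) = 6.
Since (b(14), b(15)) = (b(0), b(1)) = (15, 6) (two consecutive terms determine the rest), the sequence is periodic with period 14.
So b(184) = b(0 + ((184-0) mod 14)) = b(2) = 21.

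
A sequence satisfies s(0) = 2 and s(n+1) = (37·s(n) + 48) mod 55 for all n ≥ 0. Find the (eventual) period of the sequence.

5

s(0) = 2,  s(1) = 12,  s(2) = 52,  s(3) = 47,  s(4) = 27,  s(5) = 2.
Since s(5) = s(0) = 2, the sequence is periodic with period 5.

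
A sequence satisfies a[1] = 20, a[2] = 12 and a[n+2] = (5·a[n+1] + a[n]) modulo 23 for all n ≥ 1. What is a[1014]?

12

Listing terms: a[1] = 20, a[2] = 12, a[3] = 11, a[4] = 21, a[5] = 1, a[6] = 3, a[7] = 16, a[8] = 14, a[9] = 17, a[10] = 7, a[11] = 6, a[12] = 14, a[13] = 7, a[14] = 3, a[15] = 22, a[16] = 21, a[17] = 12, a[18] = 12, a[19] = 3, a[20] = 4, a[21] = 0, a[22] = 4, a[23] = 20, a[24] = 12.
Since (a[23], a[24]) = (a[1], a[2]) = (20, 12) (two consecutive terms determine the rest), the sequence is periodic with period 22.
So a[1014] = a[1 + ((1014-1) mod 22)] = a[2] = 12.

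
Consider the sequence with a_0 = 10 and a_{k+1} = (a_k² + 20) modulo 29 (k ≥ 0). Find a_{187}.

Listing terms: a_0 = 10; a_1 = 4; a_2 = 7; a_3 = 11; a_4 = 25; a_5 = 7.
Since a_5 = a_2 = 7, the sequence is eventually periodic: after a pre-period of length 2 it cycles with period 3.
For k ≥ 2, a_k depends only on (k - 2) mod 3. (187 - 2) mod 3 = 2, so a_{187} = a_4 = 25.

25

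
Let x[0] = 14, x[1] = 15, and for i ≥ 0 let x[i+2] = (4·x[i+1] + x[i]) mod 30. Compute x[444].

x[0] = 14,  x[1] = 15,  x[2] = 14,  x[3] = 11,  x[4] = 28,  x[5] = 3,  x[6] = 10,  x[7] = 13,  x[8] = 2,  x[9] = 21,  x[10] = 26,  x[11] = 5,  x[12] = 16,  x[13] = 9,  x[14] = 22,  x[15] = 7,  x[16] = 20,  x[17] = 27,  x[18] = 8,  x[19] = 29,  x[20] = 4,  x[21] = 15,  x[22] = 4,  x[23] = 1,  x[24] = 8,  x[25] = 3,  x[26] = 20,  x[27] = 23,  x[28] = 22,  x[29] = 21,  x[30] = 16,  x[31] = 25,  x[32] = 26,  x[33] = 9,  x[34] = 2,  x[35] = 17,  x[36] = 10,  x[37] = 27,  x[38] = 28,  x[39] = 19,  x[40] = 14,  x[41] = 15.
Since (x[40], x[41]) = (x[0], x[1]) = (14, 15) (two consecutive terms determine the rest), the sequence is periodic with period 40.
So x[444] = x[0 + ((444-0) mod 40)] = x[4] = 28.

28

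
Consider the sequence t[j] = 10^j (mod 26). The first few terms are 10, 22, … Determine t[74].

Listing terms: t[1] = 10; t[2] = 22; t[3] = 12; t[4] = 16; t[5] = 4; t[6] = 14; t[7] = 10.
The sequence repeats with period 6.
(74 - 1) mod 6 = 1, so t[74] = t[2] = 22.

22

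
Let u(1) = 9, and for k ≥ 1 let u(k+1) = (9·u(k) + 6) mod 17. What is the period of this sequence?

8

Listing terms: u(1) = 9, u(2) = 2, u(3) = 7, u(4) = 1, u(5) = 15, u(6) = 5, u(7) = 0, u(8) = 6, u(9) = 9.
The sequence repeats with period 8.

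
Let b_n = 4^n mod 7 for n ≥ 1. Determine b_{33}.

b_1 = 4,  b_2 = 2,  b_3 = 1,  b_4 = 4.
Since b_4 = b_1 = 4, the sequence is periodic with period 3.
So b_{33} = b_{1 + ((33-1) mod 3)} = b_3 = 1.

1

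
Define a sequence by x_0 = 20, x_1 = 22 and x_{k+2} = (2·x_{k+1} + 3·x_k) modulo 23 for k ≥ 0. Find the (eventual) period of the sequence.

Computing terms: x_0 = 20; x_1 = 22; x_2 = 12; x_3 = 21; x_4 = 9; x_5 = 12; x_6 = 5; x_7 = 0; x_8 = 15; x_9 = 7; x_{10} = 13; x_{11} = 1; x_{12} = 18; x_{13} = 16; x_{14} = 17; x_{15} = 13; x_{16} = 8; x_{17} = 9; x_{18} = 19; x_{19} = 19; x_{20} = 3; x_{21} = 17; x_{22} = 20; x_{23} = 22.
The sequence repeats with period 22.

22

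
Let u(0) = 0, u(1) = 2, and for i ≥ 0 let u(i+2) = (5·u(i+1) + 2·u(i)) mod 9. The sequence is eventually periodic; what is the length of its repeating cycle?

Listing terms: u(0) = 0, u(1) = 2, u(2) = 1, u(3) = 0, u(4) = 2.
The sequence repeats with period 3.

3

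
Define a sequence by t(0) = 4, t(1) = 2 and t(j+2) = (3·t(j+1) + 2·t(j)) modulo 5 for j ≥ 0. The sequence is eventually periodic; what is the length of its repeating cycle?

Computing terms: t(0) = 4,  t(1) = 2,  t(2) = 4,  t(3) = 1,  t(4) = 1,  t(5) = 0,  t(6) = 2,  t(7) = 1,  t(8) = 2,  t(9) = 3,  t(10) = 3,  t(11) = 0,  t(12) = 1,  t(13) = 3,  t(14) = 1,  t(15) = 4,  t(16) = 4,  t(17) = 0,  t(18) = 3,  t(19) = 4,  t(20) = 3,  t(21) = 2,  t(22) = 2,  t(23) = 0,  t(24) = 4,  t(25) = 2.
Since (t(24), t(25)) = (t(0), t(1)) = (4, 2) (two consecutive terms determine the rest), the sequence is periodic with period 24.

24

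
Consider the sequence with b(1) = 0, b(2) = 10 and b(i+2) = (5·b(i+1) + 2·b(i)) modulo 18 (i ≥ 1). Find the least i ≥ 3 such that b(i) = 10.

Listing terms: b(1) = 0,  b(2) = 10,  b(3) = 14,  b(4) = 0,  b(5) = 10.
The sequence repeats with period 3.
The value 10 next appears (with i ≥ 3) at b(5).

5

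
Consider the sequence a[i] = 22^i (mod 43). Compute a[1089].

8

a[0] = 1; a[1] = 22; a[2] = 11; a[3] = 27; a[4] = 35; a[5] = 39; a[6] = 41; a[7] = 42; a[8] = 21; a[9] = 32; a[10] = 16; a[11] = 8; a[12] = 4; a[13] = 2; a[14] = 1.
Since a[14] = a[0] = 1, the sequence is periodic with period 14.
So a[1089] = a[0 + ((1089-0) mod 14)] = a[11] = 8.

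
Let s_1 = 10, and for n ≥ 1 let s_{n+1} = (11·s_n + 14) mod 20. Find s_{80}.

Computing terms: s_1 = 10; s_2 = 4; s_3 = 18; s_4 = 12; s_5 = 6; s_6 = 0; s_7 = 14; s_8 = 8; s_9 = 2; s_{10} = 16; s_{11} = 10.
Since s_{11} = s_1 = 10, the sequence is periodic with period 10.
So s_{80} = s_{1 + ((80-1) mod 10)} = s_{10} = 16.

16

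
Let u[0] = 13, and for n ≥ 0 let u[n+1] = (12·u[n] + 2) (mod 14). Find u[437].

12

Listing terms: u[0] = 13, u[1] = 4, u[2] = 8, u[3] = 0, u[4] = 2, u[5] = 12, u[6] = 6, u[7] = 4.
Since u[7] = u[1] = 4, the sequence is eventually periodic: after a pre-period of length 1 it cycles with period 6.
For n ≥ 1, u[n] depends only on (n - 1) mod 6. (437 - 1) mod 6 = 4, so u[437] = u[5] = 12.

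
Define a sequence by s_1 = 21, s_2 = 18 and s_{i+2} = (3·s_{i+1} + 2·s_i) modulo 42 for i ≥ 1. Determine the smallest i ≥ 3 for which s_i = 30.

We have s_1 = 21; s_2 = 18; s_3 = 12; s_4 = 30; s_5 = 30; s_6 = 24; s_7 = 6; s_8 = 24; s_9 = 0; s_{10} = 6; s_{11} = 18; s_{12} = 24; s_{13} = 24; s_{14} = 36; s_{15} = 30; s_{16} = 36; s_{17} = 0; s_{18} = 30; s_{19} = 6; s_{20} = 36; s_{21} = 36; s_{22} = 12; s_{23} = 24; s_{24} = 12; s_{25} = 0; s_{26} = 24; s_{27} = 30; s_{28} = 12; s_{29} = 12; s_{30} = 18; s_{31} = 36; s_{32} = 18; s_{33} = 0; s_{34} = 36; s_{35} = 24; s_{36} = 18; s_{37} = 18; s_{38} = 6; s_{39} = 12; s_{40} = 6; s_{41} = 0; s_{42} = 12; s_{43} = 36; s_{44} = 6; s_{45} = 6; s_{46} = 30; s_{47} = 18; s_{48} = 30; s_{49} = 0; s_{50} = 18; s_{51} = 12.
Since (s_{50}, s_{51}) = (s_2, s_3) = (18, 12) (two consecutive terms determine the rest), the sequence is eventually periodic: after a pre-period of length 1 it cycles with period 48.
The value 30 first appears (with i ≥ 3) at s_4.

4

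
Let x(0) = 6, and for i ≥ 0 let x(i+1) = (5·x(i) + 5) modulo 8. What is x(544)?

We have x(0) = 6, x(1) = 3, x(2) = 4, x(3) = 1, x(4) = 2, x(5) = 7, x(6) = 0, x(7) = 5, x(8) = 6.
Since x(8) = x(0) = 6, the sequence is periodic with period 8.
(544 - 0) mod 8 = 0, so x(544) = x(0) = 6.

6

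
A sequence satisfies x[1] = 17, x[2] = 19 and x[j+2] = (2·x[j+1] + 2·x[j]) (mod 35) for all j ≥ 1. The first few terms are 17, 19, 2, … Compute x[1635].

Computing terms: x[1] = 17; x[2] = 19; x[3] = 2; x[4] = 7; x[5] = 18; x[6] = 15; x[7] = 31; x[8] = 22; x[9] = 1; x[10] = 11; x[11] = 24; x[12] = 0; x[13] = 13; x[14] = 26; x[15] = 8; x[16] = 33; x[17] = 12; x[18] = 20; x[19] = 29; x[20] = 28; x[21] = 9; x[22] = 4; x[23] = 26; x[24] = 25; x[25] = 32; x[26] = 9; x[27] = 12; x[28] = 7; x[29] = 3; x[30] = 20; x[31] = 11; x[32] = 27; x[33] = 6; x[34] = 31; x[35] = 4; x[36] = 0; x[37] = 8; x[38] = 16; x[39] = 13; x[40] = 23; x[41] = 2; x[42] = 15; x[43] = 34; x[44] = 28; x[45] = 19; x[46] = 24; x[47] = 16; x[48] = 10; x[49] = 17; x[50] = 19.
Since (x[49], x[50]) = (x[1], x[2]) = (17, 19) (two consecutive terms determine the rest), the sequence is periodic with period 48.
(1635 - 1) mod 48 = 2, so x[1635] = x[3] = 2.

2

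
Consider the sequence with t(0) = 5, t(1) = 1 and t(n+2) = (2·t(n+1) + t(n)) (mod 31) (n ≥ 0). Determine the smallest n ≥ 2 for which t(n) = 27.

t(0) = 5; t(1) = 1; t(2) = 7; t(3) = 15; t(4) = 6; t(5) = 27; t(6) = 29; t(7) = 23; t(8) = 13; t(9) = 18; t(10) = 18; t(11) = 23; t(12) = 2; t(13) = 27; t(14) = 25; t(15) = 15; t(16) = 24; t(17) = 1; t(18) = 26; t(19) = 22; t(20) = 8; t(21) = 7; t(22) = 22; t(23) = 20; t(24) = 0; t(25) = 20; t(26) = 9; t(27) = 7; t(28) = 23; t(29) = 22; t(30) = 5; t(31) = 1.
Since (t(30), t(31)) = (t(0), t(1)) = (5, 1) (two consecutive terms determine the rest), the sequence is periodic with period 30.
The value 27 first appears (with n ≥ 2) at t(5).

5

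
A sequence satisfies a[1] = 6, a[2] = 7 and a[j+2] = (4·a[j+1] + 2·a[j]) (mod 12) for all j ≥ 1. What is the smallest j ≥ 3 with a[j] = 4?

3

We have a[1] = 6, a[2] = 7, a[3] = 4, a[4] = 6, a[5] = 8, a[6] = 8, a[7] = 0, a[8] = 4, a[9] = 4, a[10] = 0, a[11] = 8, a[12] = 8.
Since (a[11], a[12]) = (a[5], a[6]) = (8, 8) (two consecutive terms determine the rest), the sequence is eventually periodic: after a pre-period of length 4 it cycles with period 6.
The value 4 first appears (with j ≥ 3) at a[3].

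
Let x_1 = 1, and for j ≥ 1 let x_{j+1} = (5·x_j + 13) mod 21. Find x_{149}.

7

Listing terms: x_1 = 1,  x_2 = 18,  x_3 = 19,  x_4 = 3,  x_5 = 7,  x_6 = 6,  x_7 = 1.
Since x_7 = x_1 = 1, the sequence is periodic with period 6.
(149 - 1) mod 6 = 4, so x_{149} = x_5 = 7.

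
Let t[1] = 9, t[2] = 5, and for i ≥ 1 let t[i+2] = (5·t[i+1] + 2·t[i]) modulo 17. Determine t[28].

4

Listing terms: t[1] = 9; t[2] = 5; t[3] = 9; t[4] = 4; t[5] = 4; t[6] = 11; t[7] = 12; t[8] = 14; t[9] = 9; t[10] = 5.
The sequence repeats with period 8.
So t[28] = t[1 + ((28-1) mod 8)] = t[4] = 4.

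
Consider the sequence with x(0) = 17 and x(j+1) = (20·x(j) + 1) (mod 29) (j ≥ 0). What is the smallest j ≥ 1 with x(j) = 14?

Listing terms: x(0) = 17,  x(1) = 22,  x(2) = 6,  x(3) = 5,  x(4) = 14,  x(5) = 20,  x(6) = 24,  x(7) = 17.
The sequence repeats with period 7.
The value 14 first appears (with j ≥ 1) at x(4).

4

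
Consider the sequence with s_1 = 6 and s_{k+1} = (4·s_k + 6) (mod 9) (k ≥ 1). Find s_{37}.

We have s_1 = 6; s_2 = 3; s_3 = 0; s_4 = 6.
Since s_4 = s_1 = 6, the sequence is periodic with period 3.
(37 - 1) mod 3 = 0, so s_{37} = s_1 = 6.

6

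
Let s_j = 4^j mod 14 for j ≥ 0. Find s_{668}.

We have s_0 = 1,  s_1 = 4,  s_2 = 2,  s_3 = 8,  s_4 = 4.
Since s_4 = s_1 = 4, the sequence is eventually periodic: after a pre-period of length 1 it cycles with period 3.
For j ≥ 1, s_j depends only on (j - 1) mod 3. (668 - 1) mod 3 = 1, so s_{668} = s_2 = 2.

2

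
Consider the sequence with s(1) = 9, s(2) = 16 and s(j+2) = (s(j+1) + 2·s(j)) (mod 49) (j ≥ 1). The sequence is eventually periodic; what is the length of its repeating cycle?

42

Computing terms: s(1) = 9; s(2) = 16; s(3) = 34; s(4) = 17; s(5) = 36; s(6) = 21; s(7) = 44; s(8) = 37; s(9) = 27; s(10) = 3; s(11) = 8; s(12) = 14; s(13) = 30; s(14) = 9; s(15) = 20; s(16) = 38; s(17) = 29; s(18) = 7; s(19) = 16; s(20) = 30; s(21) = 13; s(22) = 24; s(23) = 1; s(24) = 0; s(25) = 2; s(26) = 2; s(27) = 6; s(28) = 10; s(29) = 22; s(30) = 42; s(31) = 37; s(32) = 23; s(33) = 48; s(34) = 45; s(35) = 43; s(36) = 35; s(37) = 23; s(38) = 44; s(39) = 41; s(40) = 31; s(41) = 15; s(42) = 28; s(43) = 9; s(44) = 16.
Since (s(43), s(44)) = (s(1), s(2)) = (9, 16) (two consecutive terms determine the rest), the sequence is periodic with period 42.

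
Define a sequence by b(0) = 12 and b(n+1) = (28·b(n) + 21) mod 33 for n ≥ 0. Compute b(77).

Listing terms: b(0) = 12,  b(1) = 27,  b(2) = 18,  b(3) = 30,  b(4) = 3,  b(5) = 6,  b(6) = 24,  b(7) = 0,  b(8) = 21,  b(9) = 15,  b(10) = 12.
The sequence repeats with period 10.
So b(77) = b(0 + ((77-0) mod 10)) = b(7) = 0.

0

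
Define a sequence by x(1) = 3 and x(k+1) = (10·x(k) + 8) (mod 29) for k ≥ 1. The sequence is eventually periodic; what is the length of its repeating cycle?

28

Listing terms: x(1) = 3, x(2) = 9, x(3) = 11, x(4) = 2, x(5) = 28, x(6) = 27, x(7) = 17, x(8) = 4, x(9) = 19, x(10) = 24, x(11) = 16, x(12) = 23, x(13) = 6, x(14) = 10, x(15) = 21, x(16) = 15, x(17) = 13, x(18) = 22, x(19) = 25, x(20) = 26, x(21) = 7, x(22) = 20, x(23) = 5, x(24) = 0, x(25) = 8, x(26) = 1, x(27) = 18, x(28) = 14, x(29) = 3.
The sequence repeats with period 28.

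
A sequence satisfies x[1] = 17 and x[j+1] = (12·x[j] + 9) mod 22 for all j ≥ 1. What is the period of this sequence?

We have x[1] = 17, x[2] = 15, x[3] = 13, x[4] = 11, x[5] = 9, x[6] = 7, x[7] = 5, x[8] = 3, x[9] = 1, x[10] = 21, x[11] = 19, x[12] = 17.
Since x[12] = x[1] = 17, the sequence is periodic with period 11.

11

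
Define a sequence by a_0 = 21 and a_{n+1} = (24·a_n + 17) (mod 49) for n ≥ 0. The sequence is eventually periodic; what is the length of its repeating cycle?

Listing terms: a_0 = 21; a_1 = 31; a_2 = 26; a_3 = 4; a_4 = 15; a_5 = 34; a_6 = 0; a_7 = 17; a_8 = 33; a_9 = 25; a_{10} = 29; a_{11} = 27; a_{12} = 28; a_{13} = 3; a_{14} = 40; a_{15} = 46; a_{16} = 43; a_{17} = 20; a_{18} = 7; a_{19} = 38; a_{20} = 47; a_{21} = 18; a_{22} = 8; a_{23} = 13; a_{24} = 35; a_{25} = 24; a_{26} = 5; a_{27} = 39; a_{28} = 22; a_{29} = 6; a_{30} = 14; a_{31} = 10; a_{32} = 12; a_{33} = 11; a_{34} = 36; a_{35} = 48; a_{36} = 42; a_{37} = 45; a_{38} = 19; a_{39} = 32; a_{40} = 1; a_{41} = 41; a_{42} = 21.
Since a_{42} = a_0 = 21, the sequence is periodic with period 42.

42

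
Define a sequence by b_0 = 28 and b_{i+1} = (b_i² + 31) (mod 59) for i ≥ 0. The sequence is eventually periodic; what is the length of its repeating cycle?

Computing terms: b_0 = 28, b_1 = 48, b_2 = 34, b_3 = 7, b_4 = 21, b_5 = 0, b_6 = 31, b_7 = 48.
Since b_7 = b_1 = 48, the sequence is eventually periodic: after a pre-period of length 1 it cycles with period 6.

6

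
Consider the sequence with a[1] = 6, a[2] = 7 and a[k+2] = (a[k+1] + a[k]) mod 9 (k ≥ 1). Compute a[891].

a[1] = 6,  a[2] = 7,  a[3] = 4,  a[4] = 2,  a[5] = 6,  a[6] = 8,  a[7] = 5,  a[8] = 4,  a[9] = 0,  a[10] = 4,  a[11] = 4,  a[12] = 8,  a[13] = 3,  a[14] = 2,  a[15] = 5,  a[16] = 7,  a[17] = 3,  a[18] = 1,  a[19] = 4,  a[20] = 5,  a[21] = 0,  a[22] = 5,  a[23] = 5,  a[24] = 1,  a[25] = 6,  a[26] = 7.
Since (a[25], a[26]) = (a[1], a[2]) = (6, 7) (two consecutive terms determine the rest), the sequence is periodic with period 24.
(891 - 1) mod 24 = 2, so a[891] = a[3] = 4.

4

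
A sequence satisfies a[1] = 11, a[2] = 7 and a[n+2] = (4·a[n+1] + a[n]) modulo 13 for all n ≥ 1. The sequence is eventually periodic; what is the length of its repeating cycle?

a[1] = 11,  a[2] = 7,  a[3] = 0,  a[4] = 7,  a[5] = 2,  a[6] = 2,  a[7] = 10,  a[8] = 3,  a[9] = 9,  a[10] = 0,  a[11] = 9,  a[12] = 10,  a[13] = 10,  a[14] = 11,  a[15] = 2,  a[16] = 6,  a[17] = 0,  a[18] = 6,  a[19] = 11,  a[20] = 11,  a[21] = 3,  a[22] = 10,  a[23] = 4,  a[24] = 0,  a[25] = 4,  a[26] = 3,  a[27] = 3,  a[28] = 2,  a[29] = 11,  a[30] = 7.
The sequence repeats with period 28.

28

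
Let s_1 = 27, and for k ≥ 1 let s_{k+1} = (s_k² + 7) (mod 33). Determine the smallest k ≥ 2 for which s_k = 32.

5

We have s_1 = 27, s_2 = 10, s_3 = 8, s_4 = 5, s_5 = 32, s_6 = 8.
Since s_6 = s_3 = 8, the sequence is eventually periodic: after a pre-period of length 2 it cycles with period 3.
The value 32 first appears (with k ≥ 2) at s_5.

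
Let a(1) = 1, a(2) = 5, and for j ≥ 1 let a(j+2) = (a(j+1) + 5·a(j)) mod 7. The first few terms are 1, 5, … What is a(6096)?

Computing terms: a(1) = 1,  a(2) = 5,  a(3) = 3,  a(4) = 0,  a(5) = 1,  a(6) = 1,  a(7) = 6,  a(8) = 4,  a(9) = 6,  a(10) = 5,  a(11) = 0,  a(12) = 4,  a(13) = 4,  a(14) = 3,  a(15) = 2,  a(16) = 3,  a(17) = 6,  a(18) = 0,  a(19) = 2,  a(20) = 2,  a(21) = 5,  a(22) = 1,  a(23) = 5.
The sequence repeats with period 21.
(6096 - 1) mod 21 = 5, so a(6096) = a(6) = 1.

1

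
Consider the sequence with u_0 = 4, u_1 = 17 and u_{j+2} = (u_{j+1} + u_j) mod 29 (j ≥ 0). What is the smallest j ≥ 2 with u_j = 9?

3

Computing terms: u_0 = 4,  u_1 = 17,  u_2 = 21,  u_3 = 9,  u_4 = 1,  u_5 = 10,  u_6 = 11,  u_7 = 21,  u_8 = 3,  u_9 = 24,  u_{10} = 27,  u_{11} = 22,  u_{12} = 20,  u_{13} = 13,  u_{14} = 4,  u_{15} = 17.
Since (u_{14}, u_{15}) = (u_0, u_1) = (4, 17) (two consecutive terms determine the rest), the sequence is periodic with period 14.
The value 9 first appears (with j ≥ 2) at u_3.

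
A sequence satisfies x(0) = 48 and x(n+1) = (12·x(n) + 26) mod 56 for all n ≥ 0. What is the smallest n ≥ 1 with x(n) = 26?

2

x(0) = 48,  x(1) = 42,  x(2) = 26,  x(3) = 2,  x(4) = 50,  x(5) = 10,  x(6) = 34,  x(7) = 42.
Since x(7) = x(1) = 42, the sequence is eventually periodic: after a pre-period of length 1 it cycles with period 6.
The value 26 first appears (with n ≥ 1) at x(2).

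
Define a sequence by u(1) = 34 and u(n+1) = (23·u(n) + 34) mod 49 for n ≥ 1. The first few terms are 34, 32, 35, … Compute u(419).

Listing terms: u(1) = 34,  u(2) = 32,  u(3) = 35,  u(4) = 6,  u(5) = 25,  u(6) = 21,  u(7) = 27,  u(8) = 18,  u(9) = 7,  u(10) = 48,  u(11) = 11,  u(12) = 42,  u(13) = 20,  u(14) = 4,  u(15) = 28,  u(16) = 41,  u(17) = 46,  u(18) = 14,  u(19) = 13,  u(20) = 39,  u(21) = 0,  u(22) = 34.
Since u(22) = u(1) = 34, the sequence is periodic with period 21.
So u(419) = u(1 + ((419-1) mod 21)) = u(20) = 39.

39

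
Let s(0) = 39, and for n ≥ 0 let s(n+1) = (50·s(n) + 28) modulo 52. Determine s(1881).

Computing terms: s(0) = 39; s(1) = 2; s(2) = 24; s(3) = 32; s(4) = 16; s(5) = 48; s(6) = 36; s(7) = 8; s(8) = 12; s(9) = 4; s(10) = 20; s(11) = 40; s(12) = 0; s(13) = 28; s(14) = 24.
Since s(14) = s(2) = 24, the sequence is eventually periodic: after a pre-period of length 2 it cycles with period 12.
For n ≥ 2, s(n) depends only on (n - 2) mod 12. (1881 - 2) mod 12 = 7, so s(1881) = s(9) = 4.

4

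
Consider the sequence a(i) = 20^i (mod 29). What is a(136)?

25

Listing terms: a(1) = 20, a(2) = 23, a(3) = 25, a(4) = 7, a(5) = 24, a(6) = 16, a(7) = 1, a(8) = 20.
The sequence repeats with period 7.
(136 - 1) mod 7 = 2, so a(136) = a(3) = 25.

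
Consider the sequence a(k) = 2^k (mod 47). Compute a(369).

Listing terms: a(1) = 2,  a(2) = 4,  a(3) = 8,  a(4) = 16,  a(5) = 32,  a(6) = 17,  a(7) = 34,  a(8) = 21,  a(9) = 42,  a(10) = 37,  a(11) = 27,  a(12) = 7,  a(13) = 14,  a(14) = 28,  a(15) = 9,  a(16) = 18,  a(17) = 36,  a(18) = 25,  a(19) = 3,  a(20) = 6,  a(21) = 12,  a(22) = 24,  a(23) = 1,  a(24) = 2.
Since a(24) = a(1) = 2, the sequence is periodic with period 23.
So a(369) = a(1 + ((369-1) mod 23)) = a(1) = 2.

2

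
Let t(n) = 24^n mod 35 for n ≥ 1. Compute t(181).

Listing terms: t(1) = 24,  t(2) = 16,  t(3) = 34,  t(4) = 11,  t(5) = 19,  t(6) = 1,  t(7) = 24.
The sequence repeats with period 6.
So t(181) = t(1 + ((181-1) mod 6)) = t(1) = 24.

24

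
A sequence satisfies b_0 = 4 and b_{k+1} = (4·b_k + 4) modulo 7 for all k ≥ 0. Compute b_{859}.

Computing terms: b_0 = 4,  b_1 = 6,  b_2 = 0,  b_3 = 4.
Since b_3 = b_0 = 4, the sequence is periodic with period 3.
(859 - 0) mod 3 = 1, so b_{859} = b_1 = 6.

6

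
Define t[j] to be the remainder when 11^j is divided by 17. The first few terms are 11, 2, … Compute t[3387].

We have t[1] = 11,  t[2] = 2,  t[3] = 5,  t[4] = 4,  t[5] = 10,  t[6] = 8,  t[7] = 3,  t[8] = 16,  t[9] = 6,  t[10] = 15,  t[11] = 12,  t[12] = 13,  t[13] = 7,  t[14] = 9,  t[15] = 14,  t[16] = 1,  t[17] = 11.
The sequence repeats with period 16.
(3387 - 1) mod 16 = 10, so t[3387] = t[11] = 12.

12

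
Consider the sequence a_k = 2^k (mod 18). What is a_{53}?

a_1 = 2,  a_2 = 4,  a_3 = 8,  a_4 = 16,  a_5 = 14,  a_6 = 10,  a_7 = 2.
Since a_7 = a_1 = 2, the sequence is periodic with period 6.
(53 - 1) mod 6 = 4, so a_{53} = a_5 = 14.

14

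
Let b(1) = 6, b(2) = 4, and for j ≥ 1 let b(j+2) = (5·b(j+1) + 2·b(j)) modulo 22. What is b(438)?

Listing terms: b(1) = 6, b(2) = 4, b(3) = 10, b(4) = 14, b(5) = 2, b(6) = 16, b(7) = 18, b(8) = 12, b(9) = 8, b(10) = 20, b(11) = 6, b(12) = 4.
Since (b(11), b(12)) = (b(1), b(2)) = (6, 4) (two consecutive terms determine the rest), the sequence is periodic with period 10.
(438 - 1) mod 10 = 7, so b(438) = b(8) = 12.

12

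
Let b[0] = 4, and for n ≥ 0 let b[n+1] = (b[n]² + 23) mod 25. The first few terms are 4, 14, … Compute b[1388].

4

b[0] = 4; b[1] = 14; b[2] = 19; b[3] = 9; b[4] = 4.
The sequence repeats with period 4.
So b[1388] = b[0 + ((1388-0) mod 4)] = b[0] = 4.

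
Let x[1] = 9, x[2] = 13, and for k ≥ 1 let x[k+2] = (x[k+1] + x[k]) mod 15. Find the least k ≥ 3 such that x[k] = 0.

Computing terms: x[1] = 9,  x[2] = 13,  x[3] = 7,  x[4] = 5,  x[5] = 12,  x[6] = 2,  x[7] = 14,  x[8] = 1,  x[9] = 0,  x[10] = 1,  x[11] = 1,  x[12] = 2,  x[13] = 3,  x[14] = 5,  x[15] = 8,  x[16] = 13,  x[17] = 6,  x[18] = 4,  x[19] = 10,  x[20] = 14,  x[21] = 9,  x[22] = 8,  x[23] = 2,  x[24] = 10,  x[25] = 12,  x[26] = 7,  x[27] = 4,  x[28] = 11,  x[29] = 0,  x[30] = 11,  x[31] = 11,  x[32] = 7,  x[33] = 3,  x[34] = 10,  x[35] = 13,  x[36] = 8,  x[37] = 6,  x[38] = 14,  x[39] = 5,  x[40] = 4,  x[41] = 9,  x[42] = 13.
The sequence repeats with period 40.
The value 0 first appears (with k ≥ 3) at x[9].

9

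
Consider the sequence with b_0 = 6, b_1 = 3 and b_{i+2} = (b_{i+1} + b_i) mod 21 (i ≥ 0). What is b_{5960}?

15

We have b_0 = 6; b_1 = 3; b_2 = 9; b_3 = 12; b_4 = 0; b_5 = 12; b_6 = 12; b_7 = 3; b_8 = 15; b_9 = 18; b_{10} = 12; b_{11} = 9; b_{12} = 0; b_{13} = 9; b_{14} = 9; b_{15} = 18; b_{16} = 6; b_{17} = 3.
The sequence repeats with period 16.
(5960 - 0) mod 16 = 8, so b_{5960} = b_8 = 15.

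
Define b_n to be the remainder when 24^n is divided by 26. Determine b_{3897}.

Listing terms: b_1 = 24,  b_2 = 4,  b_3 = 18,  b_4 = 16,  b_5 = 20,  b_6 = 12,  b_7 = 2,  b_8 = 22,  b_9 = 8,  b_{10} = 10,  b_{11} = 6,  b_{12} = 14,  b_{13} = 24.
The sequence repeats with period 12.
(3897 - 1) mod 12 = 8, so b_{3897} = b_9 = 8.

8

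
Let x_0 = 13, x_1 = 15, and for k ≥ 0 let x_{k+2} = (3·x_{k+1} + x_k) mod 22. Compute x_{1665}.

15

Listing terms: x_0 = 13; x_1 = 15; x_2 = 14; x_3 = 13; x_4 = 9; x_5 = 18; x_6 = 19; x_7 = 9; x_8 = 2; x_9 = 15; x_{10} = 3; x_{11} = 2; x_{12} = 9; x_{13} = 7; x_{14} = 8; x_{15} = 9; x_{16} = 13; x_{17} = 4; x_{18} = 3; x_{19} = 13; x_{20} = 20; x_{21} = 7; x_{22} = 19; x_{23} = 20; x_{24} = 13; x_{25} = 15.
Since (x_{24}, x_{25}) = (x_0, x_1) = (13, 15) (two consecutive terms determine the rest), the sequence is periodic with period 24.
(1665 - 0) mod 24 = 9, so x_{1665} = x_9 = 15.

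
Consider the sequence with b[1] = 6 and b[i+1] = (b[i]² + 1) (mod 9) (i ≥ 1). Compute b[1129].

We have b[1] = 6; b[2] = 1; b[3] = 2; b[4] = 5; b[5] = 8; b[6] = 2.
Since b[6] = b[3] = 2, the sequence is eventually periodic: after a pre-period of length 2 it cycles with period 3.
For i ≥ 3, b[i] depends only on (i - 3) mod 3. (1129 - 3) mod 3 = 1, so b[1129] = b[4] = 5.

5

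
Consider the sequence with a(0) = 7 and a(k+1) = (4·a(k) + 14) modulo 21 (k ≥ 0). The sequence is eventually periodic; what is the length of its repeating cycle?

a(0) = 7, a(1) = 0, a(2) = 14, a(3) = 7.
Since a(3) = a(0) = 7, the sequence is periodic with period 3.

3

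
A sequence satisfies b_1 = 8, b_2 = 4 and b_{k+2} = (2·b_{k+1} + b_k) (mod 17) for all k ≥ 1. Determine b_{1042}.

4

Listing terms: b_1 = 8; b_2 = 4; b_3 = 16; b_4 = 2; b_5 = 3; b_6 = 8; b_7 = 2; b_8 = 12; b_9 = 9; b_{10} = 13; b_{11} = 1; b_{12} = 15; b_{13} = 14; b_{14} = 9; b_{15} = 15; b_{16} = 5; b_{17} = 8; b_{18} = 4.
Since (b_{17}, b_{18}) = (b_1, b_2) = (8, 4) (two consecutive terms determine the rest), the sequence is periodic with period 16.
(1042 - 1) mod 16 = 1, so b_{1042} = b_2 = 4.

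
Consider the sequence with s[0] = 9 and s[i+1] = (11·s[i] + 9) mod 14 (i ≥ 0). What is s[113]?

We have s[0] = 9,  s[1] = 10,  s[2] = 7,  s[3] = 2,  s[4] = 3,  s[5] = 0,  s[6] = 9.
Since s[6] = s[0] = 9, the sequence is periodic with period 6.
So s[113] = s[0 + ((113-0) mod 6)] = s[5] = 0.

0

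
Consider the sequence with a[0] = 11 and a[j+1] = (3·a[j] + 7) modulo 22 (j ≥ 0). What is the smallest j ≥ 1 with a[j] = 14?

Computing terms: a[0] = 11,  a[1] = 18,  a[2] = 17,  a[3] = 14,  a[4] = 5,  a[5] = 0,  a[6] = 7,  a[7] = 6,  a[8] = 3,  a[9] = 16,  a[10] = 11.
The sequence repeats with period 10.
The value 14 first appears (with j ≥ 1) at a[3].

3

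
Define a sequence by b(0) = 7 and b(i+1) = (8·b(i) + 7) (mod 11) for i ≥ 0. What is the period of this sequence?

We have b(0) = 7, b(1) = 8, b(2) = 5, b(3) = 3, b(4) = 9, b(5) = 2, b(6) = 1, b(7) = 4, b(8) = 6, b(9) = 0, b(10) = 7.
The sequence repeats with period 10.

10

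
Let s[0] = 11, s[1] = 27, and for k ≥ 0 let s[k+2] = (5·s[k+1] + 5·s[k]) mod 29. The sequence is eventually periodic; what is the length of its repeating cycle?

Computing terms: s[0] = 11, s[1] = 27, s[2] = 16, s[3] = 12, s[4] = 24, s[5] = 6, s[6] = 5, s[7] = 26, s[8] = 10, s[9] = 6, s[10] = 22, s[11] = 24, s[12] = 27, s[13] = 23, s[14] = 18, s[15] = 2, s[16] = 13, s[17] = 17, s[18] = 5, s[19] = 23, s[20] = 24, s[21] = 3, s[22] = 19, s[23] = 23, s[24] = 7, s[25] = 5, s[26] = 2, s[27] = 6, s[28] = 11, s[29] = 27.
Since (s[28], s[29]) = (s[0], s[1]) = (11, 27) (two consecutive terms determine the rest), the sequence is periodic with period 28.

28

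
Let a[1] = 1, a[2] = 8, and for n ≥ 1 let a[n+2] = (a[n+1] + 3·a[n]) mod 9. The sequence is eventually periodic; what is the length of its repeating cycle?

Listing terms: a[1] = 1,  a[2] = 8,  a[3] = 2,  a[4] = 8,  a[5] = 5,  a[6] = 2,  a[7] = 8.
Since (a[6], a[7]) = (a[3], a[4]) = (2, 8) (two consecutive terms determine the rest), the sequence is eventually periodic: after a pre-period of length 2 it cycles with period 3.

3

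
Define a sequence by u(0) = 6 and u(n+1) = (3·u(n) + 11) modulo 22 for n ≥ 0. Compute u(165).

17

Listing terms: u(0) = 6,  u(1) = 7,  u(2) = 10,  u(3) = 19,  u(4) = 2,  u(5) = 17,  u(6) = 18,  u(7) = 21,  u(8) = 8,  u(9) = 13,  u(10) = 6.
Since u(10) = u(0) = 6, the sequence is periodic with period 10.
(165 - 0) mod 10 = 5, so u(165) = u(5) = 17.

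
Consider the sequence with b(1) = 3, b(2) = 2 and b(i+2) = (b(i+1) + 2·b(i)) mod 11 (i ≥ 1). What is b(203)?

8

Listing terms: b(1) = 3; b(2) = 2; b(3) = 8; b(4) = 1; b(5) = 6; b(6) = 8; b(7) = 9; b(8) = 3; b(9) = 10; b(10) = 5; b(11) = 3; b(12) = 2.
The sequence repeats with period 10.
So b(203) = b(1 + ((203-1) mod 10)) = b(3) = 8.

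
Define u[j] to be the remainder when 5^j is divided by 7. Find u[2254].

Listing terms: u[1] = 5; u[2] = 4; u[3] = 6; u[4] = 2; u[5] = 3; u[6] = 1; u[7] = 5.
The sequence repeats with period 6.
(2254 - 1) mod 6 = 3, so u[2254] = u[4] = 2.

2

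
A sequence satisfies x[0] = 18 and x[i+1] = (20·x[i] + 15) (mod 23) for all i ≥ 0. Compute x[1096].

15

Computing terms: x[0] = 18,  x[1] = 7,  x[2] = 17,  x[3] = 10,  x[4] = 8,  x[5] = 14,  x[6] = 19,  x[7] = 4,  x[8] = 3,  x[9] = 6,  x[10] = 20,  x[11] = 1,  x[12] = 12,  x[13] = 2,  x[14] = 9,  x[15] = 11,  x[16] = 5,  x[17] = 0,  x[18] = 15,  x[19] = 16,  x[20] = 13,  x[21] = 22,  x[22] = 18.
The sequence repeats with period 22.
(1096 - 0) mod 22 = 18, so x[1096] = x[18] = 15.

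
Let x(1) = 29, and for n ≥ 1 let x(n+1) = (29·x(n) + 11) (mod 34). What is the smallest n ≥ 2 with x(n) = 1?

3

Computing terms: x(1) = 29,  x(2) = 2,  x(3) = 1,  x(4) = 6,  x(5) = 15,  x(6) = 4,  x(7) = 25,  x(8) = 22,  x(9) = 3,  x(10) = 30,  x(11) = 31,  x(12) = 26,  x(13) = 17,  x(14) = 28,  x(15) = 7,  x(16) = 10,  x(17) = 29.
Since x(17) = x(1) = 29, the sequence is periodic with period 16.
The value 1 first appears (with n ≥ 2) at x(3).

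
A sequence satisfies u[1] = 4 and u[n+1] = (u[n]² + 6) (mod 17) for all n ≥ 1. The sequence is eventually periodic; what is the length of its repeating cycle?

We have u[1] = 4, u[2] = 5, u[3] = 14, u[4] = 15, u[5] = 10, u[6] = 4.
The sequence repeats with period 5.

5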